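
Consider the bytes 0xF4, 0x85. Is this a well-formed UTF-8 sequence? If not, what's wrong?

Leading byte 0xF4 = 11110100 → 4-byte form, but only 2 bytes are present.

invalid (sequence truncated)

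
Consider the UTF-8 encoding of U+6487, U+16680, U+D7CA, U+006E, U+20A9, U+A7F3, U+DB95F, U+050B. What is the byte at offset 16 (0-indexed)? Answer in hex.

U+6487 → 3-byte form E6 92 87 at offsets 0–2.
U+16680 → 4-byte form F0 96 9A 80 at offsets 3–6.
U+D7CA → 3-byte form ED 9F 8A at offsets 7–9.
U+006E → 1-byte form 6E at offsets 10–10.
U+20A9 → 3-byte form E2 82 A9 at offsets 11–13.
U+A7F3 → 3-byte form EA 9F B3 at offsets 14–16.
Offset 16 falls in char 6's range; it's byte 3 of EA 9F B3 = 0xB3.

0xB3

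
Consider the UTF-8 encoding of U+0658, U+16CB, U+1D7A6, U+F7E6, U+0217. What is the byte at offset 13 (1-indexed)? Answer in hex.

0xC8

1-indexed offset 13 is 0-indexed offset 12.
U+0658 → 2-byte form D9 98 at offsets 0–1.
U+16CB → 3-byte form E1 9B 8B at offsets 2–4.
U+1D7A6 → 4-byte form F0 9D 9E A6 at offsets 5–8.
U+F7E6 → 3-byte form EF 9F A6 at offsets 9–11.
U+0217 → 2-byte form C8 97 at offsets 12–13.
Offset 12 falls in char 5's range; it's byte 1 of C8 97 = 0xC8.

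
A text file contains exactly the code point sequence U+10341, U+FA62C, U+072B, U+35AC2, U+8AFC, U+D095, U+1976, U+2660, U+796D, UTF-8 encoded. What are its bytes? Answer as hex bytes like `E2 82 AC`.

U+10341: 4-byte form → F0 90 8D 81.
U+FA62C: 4-byte form → F3 BA 98 AC.
U+072B: 2-byte form → DC AB.
U+35AC2: 4-byte form → F0 B5 AB 82.
U+8AFC: 3-byte form → E8 AB BC.
U+D095: 3-byte form → ED 82 95.
U+1976: 3-byte form → E1 A5 B6.
U+2660: 3-byte form → E2 99 A0.
U+796D: 3-byte form → E7 A5 AD.
Concatenated (29 bytes): F0 90 8D 81 F3 BA 98 AC DC AB F0 B5 AB 82 E8 AB BC ED 82 95 E1 A5 B6 E2 99 A0 E7 A5 AD.

F0 90 8D 81 F3 BA 98 AC DC AB F0 B5 AB 82 E8 AB BC ED 82 95 E1 A5 B6 E2 99 A0 E7 A5 AD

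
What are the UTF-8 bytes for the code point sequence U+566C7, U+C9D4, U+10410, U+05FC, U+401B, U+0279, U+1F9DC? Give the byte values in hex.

U+566C7: 4-byte form → F1 96 9B 87.
U+C9D4: 3-byte form → EC A7 94.
U+10410: 4-byte form → F0 90 90 90.
U+05FC: 2-byte form → D7 BC.
U+401B: 3-byte form → E4 80 9B.
U+0279: 2-byte form → C9 B9.
U+1F9DC: 4-byte form → F0 9F A7 9C.
Concatenated (22 bytes): F1 96 9B 87 EC A7 94 F0 90 90 90 D7 BC E4 80 9B C9 B9 F0 9F A7 9C.

F1 96 9B 87 EC A7 94 F0 90 90 90 D7 BC E4 80 9B C9 B9 F0 9F A7 9C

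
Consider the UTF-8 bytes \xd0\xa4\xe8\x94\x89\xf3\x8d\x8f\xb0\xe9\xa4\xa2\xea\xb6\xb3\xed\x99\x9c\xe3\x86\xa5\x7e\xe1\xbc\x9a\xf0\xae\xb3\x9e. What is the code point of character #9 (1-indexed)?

Offset 0: leading byte 0xD0 = 11010000 → 2-byte char #1 = D0 A4.
Offset 2: leading byte 0xE8 = 11101000 → 3-byte char #2 = E8 94 89.
Offset 5: leading byte 0xF3 = 11110011 → 4-byte char #3 = F3 8D 8F B0.
Offset 9: leading byte 0xE9 = 11101001 → 3-byte char #4 = E9 A4 A2.
Offset 12: leading byte 0xEA = 11101010 → 3-byte char #5 = EA B6 B3.
Offset 15: leading byte 0xED = 11101101 → 3-byte char #6 = ED 99 9C.
Offset 18: leading byte 0xE3 = 11100011 → 3-byte char #7 = E3 86 A5.
Offset 21: leading byte 0x7E = 01111110 → 1-byte char #8 = 7E.
Offset 22: leading byte 0xE1 = 11100001 → 3-byte char #9 = E1 BC 9A.
Leading byte 0xE1 = 11100001 matches 1110xxxx → 3-byte sequence.
Byte 1: 0xE1 = 11100001, payload 0001 (4 bits).
Byte 2: 0xBC = 10111100 (10xxxxxx ✓), payload 111100.
Byte 3: 0x9A = 10011010 (10xxxxxx ✓), payload 011010.
Concatenate: 0001111100011010 = 0x1F1A (16 bits → U+1F1A).

U+1F1A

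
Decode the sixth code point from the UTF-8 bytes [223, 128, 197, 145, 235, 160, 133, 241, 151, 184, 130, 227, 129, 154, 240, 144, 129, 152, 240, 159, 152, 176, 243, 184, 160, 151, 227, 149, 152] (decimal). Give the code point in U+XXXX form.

U+10058

Offset 0: leading byte 0xDF = 11011111 → 2-byte char #1 = DF 80.
Offset 2: leading byte 0xC5 = 11000101 → 2-byte char #2 = C5 91.
Offset 4: leading byte 0xEB = 11101011 → 3-byte char #3 = EB A0 85.
Offset 7: leading byte 0xF1 = 11110001 → 4-byte char #4 = F1 97 B8 82.
Offset 11: leading byte 0xE3 = 11100011 → 3-byte char #5 = E3 81 9A.
Offset 14: leading byte 0xF0 = 11110000 → 4-byte char #6 = F0 90 81 98.
Leading byte 0xF0 = 11110000 matches 11110xxx → 4-byte sequence.
Byte 1: 0xF0 = 11110000, payload 000 (3 bits).
Byte 2: 0x90 = 10010000 (10xxxxxx ✓), payload 010000.
Byte 3: 0x81 = 10000001 (10xxxxxx ✓), payload 000001.
Byte 4: 0x98 = 10011000 (10xxxxxx ✓), payload 011000.
Concatenate: 000010000000001011000 = 0x10058 (21 bits → U+10058).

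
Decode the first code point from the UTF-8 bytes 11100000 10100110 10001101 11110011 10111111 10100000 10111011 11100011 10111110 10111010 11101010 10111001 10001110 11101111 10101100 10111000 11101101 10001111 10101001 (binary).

Offset 0: leading byte 0xE0 = 11100000 → 3-byte char #1 = E0 A6 8D.
Leading byte 0xE0 = 11100000 matches 1110xxxx → 3-byte sequence.
Byte 1: 0xE0 = 11100000, payload 0000 (4 bits).
Byte 2: 0xA6 = 10100110 (10xxxxxx ✓), payload 100110.
Byte 3: 0x8D = 10001101 (10xxxxxx ✓), payload 001101.
Concatenate: 0000100110001101 = 0x98D (16 bits → U+098D).

U+098D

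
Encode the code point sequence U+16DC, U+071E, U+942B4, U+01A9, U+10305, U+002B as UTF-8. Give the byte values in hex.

E1 9B 9C DC 9E F2 94 8A B4 C6 A9 F0 90 8C 85 2B

U+16DC: 3-byte form → E1 9B 9C.
U+071E: 2-byte form → DC 9E.
U+942B4: 4-byte form → F2 94 8A B4.
U+01A9: 2-byte form → C6 A9.
U+10305: 4-byte form → F0 90 8C 85.
U+002B: 1-byte form → 2B.
Concatenated (16 bytes): E1 9B 9C DC 9E F2 94 8A B4 C6 A9 F0 90 8C 85 2B.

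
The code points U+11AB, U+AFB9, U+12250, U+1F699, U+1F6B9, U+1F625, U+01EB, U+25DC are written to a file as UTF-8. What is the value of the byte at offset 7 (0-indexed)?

0x92

U+11AB → 3-byte form E1 86 AB at offsets 0–2.
U+AFB9 → 3-byte form EA BE B9 at offsets 3–5.
U+12250 → 4-byte form F0 92 89 90 at offsets 6–9.
Offset 7 falls in char 3's range; it's byte 2 of F0 92 89 90 = 0x92.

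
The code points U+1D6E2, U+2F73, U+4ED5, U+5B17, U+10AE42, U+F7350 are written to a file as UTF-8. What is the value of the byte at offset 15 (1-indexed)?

1-indexed offset 15 is 0-indexed offset 14.
U+1D6E2 → 4-byte form F0 9D 9B A2 at offsets 0–3.
U+2F73 → 3-byte form E2 BD B3 at offsets 4–6.
U+4ED5 → 3-byte form E4 BB 95 at offsets 7–9.
U+5B17 → 3-byte form E5 AC 97 at offsets 10–12.
U+10AE42 → 4-byte form F4 8A B9 82 at offsets 13–16.
Offset 14 falls in char 5's range; it's byte 2 of F4 8A B9 82 = 0x8A.

0x8A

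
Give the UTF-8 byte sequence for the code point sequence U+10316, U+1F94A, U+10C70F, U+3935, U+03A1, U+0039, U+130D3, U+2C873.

F0 90 8C 96 F0 9F A5 8A F4 8C 9C 8F E3 A4 B5 CE A1 39 F0 93 83 93 F0 AC A1 B3

U+10316: 4-byte form → F0 90 8C 96.
U+1F94A: 4-byte form → F0 9F A5 8A.
U+10C70F: 4-byte form → F4 8C 9C 8F.
U+3935: 3-byte form → E3 A4 B5.
U+03A1: 2-byte form → CE A1.
U+0039: 1-byte form → 39.
U+130D3: 4-byte form → F0 93 83 93.
U+2C873: 4-byte form → F0 AC A1 B3.
Concatenated (26 bytes): F0 90 8C 96 F0 9F A5 8A F4 8C 9C 8F E3 A4 B5 CE A1 39 F0 93 83 93 F0 AC A1 B3.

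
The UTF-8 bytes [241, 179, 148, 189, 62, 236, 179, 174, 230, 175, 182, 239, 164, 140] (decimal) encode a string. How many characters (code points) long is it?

Byte at offset 0: 0xF1 = 11110001 → 4-byte char (#1). Advance 4.
Byte at offset 4: 0x3E = 00111110 → 1-byte char (#2). Advance 1.
Byte at offset 5: 0xEC = 11101100 → 3-byte char (#3). Advance 3.
Byte at offset 8: 0xE6 = 11100110 → 3-byte char (#4). Advance 3.
Byte at offset 11: 0xEF = 11101111 → 3-byte char (#5). Advance 3.
Reached end at offset 14 after 5 code points.

5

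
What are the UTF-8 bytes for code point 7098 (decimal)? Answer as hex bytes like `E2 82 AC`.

E1 AE BA

U+1BBA = 0x1BBA = 7098 decimal. In range U+0800–U+FFFF → 3-byte form: 1110xxxx 10xxxxxx 10xxxxxx.
Binary (16 bits): 0001101110111010.
Split 4+6+6: 0001 | 101110 | 111010.
Byte 1: 11100001 = 0xE1.
Byte 2: 10101110 = 0xAE.
Byte 3: 10111010 = 0xBA.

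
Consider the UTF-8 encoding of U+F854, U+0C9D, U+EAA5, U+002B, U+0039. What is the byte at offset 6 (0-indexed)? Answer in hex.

U+F854 → 3-byte form EF A1 94 at offsets 0–2.
U+0C9D → 3-byte form E0 B2 9D at offsets 3–5.
U+EAA5 → 3-byte form EE AA A5 at offsets 6–8.
Offset 6 falls in char 3's range; it's byte 1 of EE AA A5 = 0xEE.

0xEE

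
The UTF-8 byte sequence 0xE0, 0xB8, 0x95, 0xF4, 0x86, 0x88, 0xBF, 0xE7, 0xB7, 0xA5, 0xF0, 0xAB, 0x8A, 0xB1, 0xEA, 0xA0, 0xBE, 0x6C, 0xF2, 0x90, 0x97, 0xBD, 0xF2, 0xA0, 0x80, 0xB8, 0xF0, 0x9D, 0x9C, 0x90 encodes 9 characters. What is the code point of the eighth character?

U+A0038

Offset 0: leading byte 0xE0 = 11100000 → 3-byte char #1 = E0 B8 95.
Offset 3: leading byte 0xF4 = 11110100 → 4-byte char #2 = F4 86 88 BF.
Offset 7: leading byte 0xE7 = 11100111 → 3-byte char #3 = E7 B7 A5.
Offset 10: leading byte 0xF0 = 11110000 → 4-byte char #4 = F0 AB 8A B1.
Offset 14: leading byte 0xEA = 11101010 → 3-byte char #5 = EA A0 BE.
Offset 17: leading byte 0x6C = 01101100 → 1-byte char #6 = 6C.
Offset 18: leading byte 0xF2 = 11110010 → 4-byte char #7 = F2 90 97 BD.
Offset 22: leading byte 0xF2 = 11110010 → 4-byte char #8 = F2 A0 80 B8.
Leading byte 0xF2 = 11110010 matches 11110xxx → 4-byte sequence.
Byte 1: 0xF2 = 11110010, payload 010 (3 bits).
Byte 2: 0xA0 = 10100000 (10xxxxxx ✓), payload 100000.
Byte 3: 0x80 = 10000000 (10xxxxxx ✓), payload 000000.
Byte 4: 0xB8 = 10111000 (10xxxxxx ✓), payload 111000.
Concatenate: 010100000000000111000 = 0xA0038 (21 bits → U+A0038).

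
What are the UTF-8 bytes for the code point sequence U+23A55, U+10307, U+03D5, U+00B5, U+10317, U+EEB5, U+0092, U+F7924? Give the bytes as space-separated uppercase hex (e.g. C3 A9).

F0 A3 A9 95 F0 90 8C 87 CF 95 C2 B5 F0 90 8C 97 EE BA B5 C2 92 F3 B7 A4 A4

U+23A55: 4-byte form → F0 A3 A9 95.
U+10307: 4-byte form → F0 90 8C 87.
U+03D5: 2-byte form → CF 95.
U+00B5: 2-byte form → C2 B5.
U+10317: 4-byte form → F0 90 8C 97.
U+EEB5: 3-byte form → EE BA B5.
U+0092: 2-byte form → C2 92.
U+F7924: 4-byte form → F3 B7 A4 A4.
Concatenated (25 bytes): F0 A3 A9 95 F0 90 8C 87 CF 95 C2 B5 F0 90 8C 97 EE BA B5 C2 92 F3 B7 A4 A4.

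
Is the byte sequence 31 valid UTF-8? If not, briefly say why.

valid

Leading byte 0x31 = 00110001 → 1-byte form.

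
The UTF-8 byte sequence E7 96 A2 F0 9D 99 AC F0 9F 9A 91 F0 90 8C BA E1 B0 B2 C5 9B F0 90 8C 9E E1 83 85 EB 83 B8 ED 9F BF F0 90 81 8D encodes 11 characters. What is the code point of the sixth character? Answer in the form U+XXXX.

Offset 0: leading byte 0xE7 = 11100111 → 3-byte char #1 = E7 96 A2.
Offset 3: leading byte 0xF0 = 11110000 → 4-byte char #2 = F0 9D 99 AC.
Offset 7: leading byte 0xF0 = 11110000 → 4-byte char #3 = F0 9F 9A 91.
Offset 11: leading byte 0xF0 = 11110000 → 4-byte char #4 = F0 90 8C BA.
Offset 15: leading byte 0xE1 = 11100001 → 3-byte char #5 = E1 B0 B2.
Offset 18: leading byte 0xC5 = 11000101 → 2-byte char #6 = C5 9B.
Leading byte 0xC5 = 11000101 matches 110xxxxx → 2-byte sequence.
Byte 1: 0xC5 = 11000101, payload 00101 (5 bits).
Byte 2: 0x9B = 10011011 (10xxxxxx ✓), payload 011011.
Concatenate: 00101011011 = 0x15B (11 bits → U+015B).

U+015B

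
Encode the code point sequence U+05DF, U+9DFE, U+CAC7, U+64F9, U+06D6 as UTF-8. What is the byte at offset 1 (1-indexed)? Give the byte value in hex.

0xD7

1-indexed offset 1 is 0-indexed offset 0.
U+05DF → 2-byte form D7 9F at offsets 0–1.
Offset 0 falls in char 1's range; it's byte 1 of D7 9F = 0xD7.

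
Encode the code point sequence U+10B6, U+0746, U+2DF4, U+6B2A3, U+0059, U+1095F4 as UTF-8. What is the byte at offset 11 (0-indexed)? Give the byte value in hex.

0xA3

U+10B6 → 3-byte form E1 82 B6 at offsets 0–2.
U+0746 → 2-byte form DD 86 at offsets 3–4.
U+2DF4 → 3-byte form E2 B7 B4 at offsets 5–7.
U+6B2A3 → 4-byte form F1 AB 8A A3 at offsets 8–11.
Offset 11 falls in char 4's range; it's byte 4 of F1 AB 8A A3 = 0xA3.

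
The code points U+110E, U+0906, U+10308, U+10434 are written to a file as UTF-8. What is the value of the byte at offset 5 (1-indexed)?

1-indexed offset 5 is 0-indexed offset 4.
U+110E → 3-byte form E1 84 8E at offsets 0–2.
U+0906 → 3-byte form E0 A4 86 at offsets 3–5.
Offset 4 falls in char 2's range; it's byte 2 of E0 A4 86 = 0xA4.

0xA4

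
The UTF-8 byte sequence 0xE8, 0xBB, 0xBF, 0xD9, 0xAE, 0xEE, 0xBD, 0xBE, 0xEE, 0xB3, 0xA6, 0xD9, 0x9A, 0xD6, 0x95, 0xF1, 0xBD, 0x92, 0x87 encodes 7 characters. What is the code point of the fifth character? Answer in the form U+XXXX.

Offset 0: leading byte 0xE8 = 11101000 → 3-byte char #1 = E8 BB BF.
Offset 3: leading byte 0xD9 = 11011001 → 2-byte char #2 = D9 AE.
Offset 5: leading byte 0xEE = 11101110 → 3-byte char #3 = EE BD BE.
Offset 8: leading byte 0xEE = 11101110 → 3-byte char #4 = EE B3 A6.
Offset 11: leading byte 0xD9 = 11011001 → 2-byte char #5 = D9 9A.
Leading byte 0xD9 = 11011001 matches 110xxxxx → 2-byte sequence.
Byte 1: 0xD9 = 11011001, payload 11001 (5 bits).
Byte 2: 0x9A = 10011010 (10xxxxxx ✓), payload 011010.
Concatenate: 11001011010 = 0x65A (11 bits → U+065A).

U+065A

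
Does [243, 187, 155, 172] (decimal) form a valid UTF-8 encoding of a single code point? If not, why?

valid

Leading byte 0xF3 = 11110011 → 4-byte form.
Continuation bytes 0xBB=10111011, 0x9B=10011011, 0xAC=10101100 all match 10xxxxxx.
Decoded value 0xFB6EC is ≥ 0x10000 (shortest form) and not a surrogate.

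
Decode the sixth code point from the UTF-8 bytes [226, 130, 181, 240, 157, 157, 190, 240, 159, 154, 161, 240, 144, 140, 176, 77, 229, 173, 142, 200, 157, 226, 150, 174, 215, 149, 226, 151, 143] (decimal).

Offset 0: leading byte 0xE2 = 11100010 → 3-byte char #1 = E2 82 B5.
Offset 3: leading byte 0xF0 = 11110000 → 4-byte char #2 = F0 9D 9D BE.
Offset 7: leading byte 0xF0 = 11110000 → 4-byte char #3 = F0 9F 9A A1.
Offset 11: leading byte 0xF0 = 11110000 → 4-byte char #4 = F0 90 8C B0.
Offset 15: leading byte 0x4D = 01001101 → 1-byte char #5 = 4D.
Offset 16: leading byte 0xE5 = 11100101 → 3-byte char #6 = E5 AD 8E.
Leading byte 0xE5 = 11100101 matches 1110xxxx → 3-byte sequence.
Byte 1: 0xE5 = 11100101, payload 0101 (4 bits).
Byte 2: 0xAD = 10101101 (10xxxxxx ✓), payload 101101.
Byte 3: 0x8E = 10001110 (10xxxxxx ✓), payload 001110.
Concatenate: 0101101101001110 = 0x5B4E (16 bits → U+5B4E).

U+5B4E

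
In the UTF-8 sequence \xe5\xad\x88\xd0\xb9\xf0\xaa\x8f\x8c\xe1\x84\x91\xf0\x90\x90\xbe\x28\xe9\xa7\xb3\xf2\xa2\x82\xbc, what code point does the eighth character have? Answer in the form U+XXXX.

U+A20BC

Offset 0: leading byte 0xE5 = 11100101 → 3-byte char #1 = E5 AD 88.
Offset 3: leading byte 0xD0 = 11010000 → 2-byte char #2 = D0 B9.
Offset 5: leading byte 0xF0 = 11110000 → 4-byte char #3 = F0 AA 8F 8C.
Offset 9: leading byte 0xE1 = 11100001 → 3-byte char #4 = E1 84 91.
Offset 12: leading byte 0xF0 = 11110000 → 4-byte char #5 = F0 90 90 BE.
Offset 16: leading byte 0x28 = 00101000 → 1-byte char #6 = 28.
Offset 17: leading byte 0xE9 = 11101001 → 3-byte char #7 = E9 A7 B3.
Offset 20: leading byte 0xF2 = 11110010 → 4-byte char #8 = F2 A2 82 BC.
Leading byte 0xF2 = 11110010 matches 11110xxx → 4-byte sequence.
Byte 1: 0xF2 = 11110010, payload 010 (3 bits).
Byte 2: 0xA2 = 10100010 (10xxxxxx ✓), payload 100010.
Byte 3: 0x82 = 10000010 (10xxxxxx ✓), payload 000010.
Byte 4: 0xBC = 10111100 (10xxxxxx ✓), payload 111100.
Concatenate: 010100010000010111100 = 0xA20BC (21 bits → U+A20BC).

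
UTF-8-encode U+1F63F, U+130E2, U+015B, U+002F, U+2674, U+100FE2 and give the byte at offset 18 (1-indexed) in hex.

1-indexed offset 18 is 0-indexed offset 17.
U+1F63F → 4-byte form F0 9F 98 BF at offsets 0–3.
U+130E2 → 4-byte form F0 93 83 A2 at offsets 4–7.
U+015B → 2-byte form C5 9B at offsets 8–9.
U+002F → 1-byte form 2F at offsets 10–10.
U+2674 → 3-byte form E2 99 B4 at offsets 11–13.
U+100FE2 → 4-byte form F4 80 BF A2 at offsets 14–17.
Offset 17 falls in char 6's range; it's byte 4 of F4 80 BF A2 = 0xA2.

0xA2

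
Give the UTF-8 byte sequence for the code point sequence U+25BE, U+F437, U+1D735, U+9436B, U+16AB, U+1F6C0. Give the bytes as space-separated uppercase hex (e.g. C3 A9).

U+25BE: 3-byte form → E2 96 BE.
U+F437: 3-byte form → EF 90 B7.
U+1D735: 4-byte form → F0 9D 9C B5.
U+9436B: 4-byte form → F2 94 8D AB.
U+16AB: 3-byte form → E1 9A AB.
U+1F6C0: 4-byte form → F0 9F 9B 80.
Concatenated (21 bytes): E2 96 BE EF 90 B7 F0 9D 9C B5 F2 94 8D AB E1 9A AB F0 9F 9B 80.

E2 96 BE EF 90 B7 F0 9D 9C B5 F2 94 8D AB E1 9A AB F0 9F 9B 80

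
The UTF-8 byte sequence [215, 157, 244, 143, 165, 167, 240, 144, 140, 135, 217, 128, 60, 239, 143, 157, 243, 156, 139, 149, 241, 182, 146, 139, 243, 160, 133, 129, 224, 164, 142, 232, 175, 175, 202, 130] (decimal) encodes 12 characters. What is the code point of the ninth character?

Offset 0: leading byte 0xD7 = 11010111 → 2-byte char #1 = D7 9D.
Offset 2: leading byte 0xF4 = 11110100 → 4-byte char #2 = F4 8F A5 A7.
Offset 6: leading byte 0xF0 = 11110000 → 4-byte char #3 = F0 90 8C 87.
Offset 10: leading byte 0xD9 = 11011001 → 2-byte char #4 = D9 80.
Offset 12: leading byte 0x3C = 00111100 → 1-byte char #5 = 3C.
Offset 13: leading byte 0xEF = 11101111 → 3-byte char #6 = EF 8F 9D.
Offset 16: leading byte 0xF3 = 11110011 → 4-byte char #7 = F3 9C 8B 95.
Offset 20: leading byte 0xF1 = 11110001 → 4-byte char #8 = F1 B6 92 8B.
Offset 24: leading byte 0xF3 = 11110011 → 4-byte char #9 = F3 A0 85 81.
Leading byte 0xF3 = 11110011 matches 11110xxx → 4-byte sequence.
Byte 1: 0xF3 = 11110011, payload 011 (3 bits).
Byte 2: 0xA0 = 10100000 (10xxxxxx ✓), payload 100000.
Byte 3: 0x85 = 10000101 (10xxxxxx ✓), payload 000101.
Byte 4: 0x81 = 10000001 (10xxxxxx ✓), payload 000001.
Concatenate: 011100000000101000001 = 0xE0141 (21 bits → U+E0141).

U+E0141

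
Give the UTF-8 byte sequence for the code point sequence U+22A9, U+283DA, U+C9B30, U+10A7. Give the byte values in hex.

U+22A9: 3-byte form → E2 8A A9.
U+283DA: 4-byte form → F0 A8 8F 9A.
U+C9B30: 4-byte form → F3 89 AC B0.
U+10A7: 3-byte form → E1 82 A7.
Concatenated (14 bytes): E2 8A A9 F0 A8 8F 9A F3 89 AC B0 E1 82 A7.

E2 8A A9 F0 A8 8F 9A F3 89 AC B0 E1 82 A7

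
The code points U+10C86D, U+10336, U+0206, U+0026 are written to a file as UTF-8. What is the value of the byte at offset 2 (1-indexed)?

1-indexed offset 2 is 0-indexed offset 1.
U+10C86D → 4-byte form F4 8C A1 AD at offsets 0–3.
Offset 1 falls in char 1's range; it's byte 2 of F4 8C A1 AD = 0x8C.

0x8C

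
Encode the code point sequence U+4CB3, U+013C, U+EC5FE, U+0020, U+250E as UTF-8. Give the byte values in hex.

E4 B2 B3 C4 BC F3 AC 97 BE 20 E2 94 8E

U+4CB3: 3-byte form → E4 B2 B3.
U+013C: 2-byte form → C4 BC.
U+EC5FE: 4-byte form → F3 AC 97 BE.
U+0020: 1-byte form → 20.
U+250E: 3-byte form → E2 94 8E.
Concatenated (13 bytes): E4 B2 B3 C4 BC F3 AC 97 BE 20 E2 94 8E.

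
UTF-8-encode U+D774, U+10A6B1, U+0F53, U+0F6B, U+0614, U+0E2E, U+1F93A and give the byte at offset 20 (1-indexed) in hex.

0x9F

1-indexed offset 20 is 0-indexed offset 19.
U+D774 → 3-byte form ED 9D B4 at offsets 0–2.
U+10A6B1 → 4-byte form F4 8A 9A B1 at offsets 3–6.
U+0F53 → 3-byte form E0 BD 93 at offsets 7–9.
U+0F6B → 3-byte form E0 BD AB at offsets 10–12.
U+0614 → 2-byte form D8 94 at offsets 13–14.
U+0E2E → 3-byte form E0 B8 AE at offsets 15–17.
U+1F93A → 4-byte form F0 9F A4 BA at offsets 18–21.
Offset 19 falls in char 7's range; it's byte 2 of F0 9F A4 BA = 0x9F.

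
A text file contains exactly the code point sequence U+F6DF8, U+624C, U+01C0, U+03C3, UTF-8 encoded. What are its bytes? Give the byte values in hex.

U+F6DF8: 4-byte form → F3 B6 B7 B8.
U+624C: 3-byte form → E6 89 8C.
U+01C0: 2-byte form → C7 80.
U+03C3: 2-byte form → CF 83.
Concatenated (11 bytes): F3 B6 B7 B8 E6 89 8C C7 80 CF 83.

F3 B6 B7 B8 E6 89 8C C7 80 CF 83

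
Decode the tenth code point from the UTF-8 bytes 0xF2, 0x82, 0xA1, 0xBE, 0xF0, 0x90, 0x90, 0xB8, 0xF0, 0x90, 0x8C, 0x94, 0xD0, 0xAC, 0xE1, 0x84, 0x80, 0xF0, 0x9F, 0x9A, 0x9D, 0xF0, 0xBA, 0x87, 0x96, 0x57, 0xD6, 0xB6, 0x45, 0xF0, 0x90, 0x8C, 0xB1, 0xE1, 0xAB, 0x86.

U+0045

Offset 0: leading byte 0xF2 = 11110010 → 4-byte char #1 = F2 82 A1 BE.
Offset 4: leading byte 0xF0 = 11110000 → 4-byte char #2 = F0 90 90 B8.
Offset 8: leading byte 0xF0 = 11110000 → 4-byte char #3 = F0 90 8C 94.
Offset 12: leading byte 0xD0 = 11010000 → 2-byte char #4 = D0 AC.
Offset 14: leading byte 0xE1 = 11100001 → 3-byte char #5 = E1 84 80.
Offset 17: leading byte 0xF0 = 11110000 → 4-byte char #6 = F0 9F 9A 9D.
Offset 21: leading byte 0xF0 = 11110000 → 4-byte char #7 = F0 BA 87 96.
Offset 25: leading byte 0x57 = 01010111 → 1-byte char #8 = 57.
Offset 26: leading byte 0xD6 = 11010110 → 2-byte char #9 = D6 B6.
Offset 28: leading byte 0x45 = 01000101 → 1-byte char #10 = 45.
Leading byte 0x45 = 01000101 matches 0xxxxxxx → 1-byte sequence.
Byte 1: 0x45 = 01000101, payload 1000101 (7 bits).
Concatenate: 1000101 = 0x45 (7 bits → U+0045).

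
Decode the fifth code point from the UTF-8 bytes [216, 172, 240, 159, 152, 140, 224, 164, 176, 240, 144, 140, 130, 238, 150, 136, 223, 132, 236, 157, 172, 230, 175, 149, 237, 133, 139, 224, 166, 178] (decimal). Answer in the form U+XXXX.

Offset 0: leading byte 0xD8 = 11011000 → 2-byte char #1 = D8 AC.
Offset 2: leading byte 0xF0 = 11110000 → 4-byte char #2 = F0 9F 98 8C.
Offset 6: leading byte 0xE0 = 11100000 → 3-byte char #3 = E0 A4 B0.
Offset 9: leading byte 0xF0 = 11110000 → 4-byte char #4 = F0 90 8C 82.
Offset 13: leading byte 0xEE = 11101110 → 3-byte char #5 = EE 96 88.
Leading byte 0xEE = 11101110 matches 1110xxxx → 3-byte sequence.
Byte 1: 0xEE = 11101110, payload 1110 (4 bits).
Byte 2: 0x96 = 10010110 (10xxxxxx ✓), payload 010110.
Byte 3: 0x88 = 10001000 (10xxxxxx ✓), payload 001000.
Concatenate: 1110010110001000 = 0xE588 (16 bits → U+E588).

U+E588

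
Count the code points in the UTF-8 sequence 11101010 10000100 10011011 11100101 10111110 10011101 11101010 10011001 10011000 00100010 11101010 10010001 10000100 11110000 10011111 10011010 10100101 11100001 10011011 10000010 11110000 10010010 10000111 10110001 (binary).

8

Byte at offset 0: 0xEA = 11101010 → 3-byte char (#1). Advance 3.
Byte at offset 3: 0xE5 = 11100101 → 3-byte char (#2). Advance 3.
Byte at offset 6: 0xEA = 11101010 → 3-byte char (#3). Advance 3.
Byte at offset 9: 0x22 = 00100010 → 1-byte char (#4). Advance 1.
Byte at offset 10: 0xEA = 11101010 → 3-byte char (#5). Advance 3.
Byte at offset 13: 0xF0 = 11110000 → 4-byte char (#6). Advance 4.
Byte at offset 17: 0xE1 = 11100001 → 3-byte char (#7). Advance 3.
Byte at offset 20: 0xF0 = 11110000 → 4-byte char (#8). Advance 4.
Reached end at offset 24 after 8 code points.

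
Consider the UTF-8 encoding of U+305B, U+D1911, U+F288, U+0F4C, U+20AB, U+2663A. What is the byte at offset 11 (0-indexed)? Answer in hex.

U+305B → 3-byte form E3 81 9B at offsets 0–2.
U+D1911 → 4-byte form F3 91 A4 91 at offsets 3–6.
U+F288 → 3-byte form EF 8A 88 at offsets 7–9.
U+0F4C → 3-byte form E0 BD 8C at offsets 10–12.
Offset 11 falls in char 4's range; it's byte 2 of E0 BD 8C = 0xBD.

0xBD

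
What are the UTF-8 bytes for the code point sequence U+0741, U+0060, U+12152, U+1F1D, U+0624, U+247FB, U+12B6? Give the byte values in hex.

DD 81 60 F0 92 85 92 E1 BC 9D D8 A4 F0 A4 9F BB E1 8A B6

U+0741: 2-byte form → DD 81.
U+0060: 1-byte form → 60.
U+12152: 4-byte form → F0 92 85 92.
U+1F1D: 3-byte form → E1 BC 9D.
U+0624: 2-byte form → D8 A4.
U+247FB: 4-byte form → F0 A4 9F BB.
U+12B6: 3-byte form → E1 8A B6.
Concatenated (19 bytes): DD 81 60 F0 92 85 92 E1 BC 9D D8 A4 F0 A4 9F BB E1 8A B6.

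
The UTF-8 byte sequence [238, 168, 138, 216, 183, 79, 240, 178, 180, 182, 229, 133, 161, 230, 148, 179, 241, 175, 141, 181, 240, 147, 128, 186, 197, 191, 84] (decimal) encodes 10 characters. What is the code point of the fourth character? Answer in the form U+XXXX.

Offset 0: leading byte 0xEE = 11101110 → 3-byte char #1 = EE A8 8A.
Offset 3: leading byte 0xD8 = 11011000 → 2-byte char #2 = D8 B7.
Offset 5: leading byte 0x4F = 01001111 → 1-byte char #3 = 4F.
Offset 6: leading byte 0xF0 = 11110000 → 4-byte char #4 = F0 B2 B4 B6.
Leading byte 0xF0 = 11110000 matches 11110xxx → 4-byte sequence.
Byte 1: 0xF0 = 11110000, payload 000 (3 bits).
Byte 2: 0xB2 = 10110010 (10xxxxxx ✓), payload 110010.
Byte 3: 0xB4 = 10110100 (10xxxxxx ✓), payload 110100.
Byte 4: 0xB6 = 10110110 (10xxxxxx ✓), payload 110110.
Concatenate: 000110010110100110110 = 0x32D36 (21 bits → U+32D36).

U+32D36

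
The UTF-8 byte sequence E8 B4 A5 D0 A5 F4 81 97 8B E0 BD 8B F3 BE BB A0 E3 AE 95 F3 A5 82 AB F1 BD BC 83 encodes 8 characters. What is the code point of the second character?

U+0425

Offset 0: leading byte 0xE8 = 11101000 → 3-byte char #1 = E8 B4 A5.
Offset 3: leading byte 0xD0 = 11010000 → 2-byte char #2 = D0 A5.
Leading byte 0xD0 = 11010000 matches 110xxxxx → 2-byte sequence.
Byte 1: 0xD0 = 11010000, payload 10000 (5 bits).
Byte 2: 0xA5 = 10100101 (10xxxxxx ✓), payload 100101.
Concatenate: 10000100101 = 0x425 (11 bits → U+0425).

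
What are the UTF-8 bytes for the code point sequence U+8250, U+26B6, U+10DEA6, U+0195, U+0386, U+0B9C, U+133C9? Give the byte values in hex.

E8 89 90 E2 9A B6 F4 8D BA A6 C6 95 CE 86 E0 AE 9C F0 93 8F 89

U+8250: 3-byte form → E8 89 90.
U+26B6: 3-byte form → E2 9A B6.
U+10DEA6: 4-byte form → F4 8D BA A6.
U+0195: 2-byte form → C6 95.
U+0386: 2-byte form → CE 86.
U+0B9C: 3-byte form → E0 AE 9C.
U+133C9: 4-byte form → F0 93 8F 89.
Concatenated (21 bytes): E8 89 90 E2 9A B6 F4 8D BA A6 C6 95 CE 86 E0 AE 9C F0 93 8F 89.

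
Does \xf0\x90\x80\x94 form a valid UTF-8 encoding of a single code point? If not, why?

valid

Leading byte 0xF0 = 11110000 → 4-byte form.
Continuation bytes 0x90=10010000, 0x80=10000000, 0x94=10010100 all match 10xxxxxx.
Decoded value 0x10014 is ≥ 0x10000 (shortest form) and not a surrogate.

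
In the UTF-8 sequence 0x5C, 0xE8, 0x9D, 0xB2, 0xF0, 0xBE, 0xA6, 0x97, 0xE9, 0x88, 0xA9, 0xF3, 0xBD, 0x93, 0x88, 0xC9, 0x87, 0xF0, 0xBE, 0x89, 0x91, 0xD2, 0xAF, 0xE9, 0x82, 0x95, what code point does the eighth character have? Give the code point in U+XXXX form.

Offset 0: leading byte 0x5C = 01011100 → 1-byte char #1 = 5C.
Offset 1: leading byte 0xE8 = 11101000 → 3-byte char #2 = E8 9D B2.
Offset 4: leading byte 0xF0 = 11110000 → 4-byte char #3 = F0 BE A6 97.
Offset 8: leading byte 0xE9 = 11101001 → 3-byte char #4 = E9 88 A9.
Offset 11: leading byte 0xF3 = 11110011 → 4-byte char #5 = F3 BD 93 88.
Offset 15: leading byte 0xC9 = 11001001 → 2-byte char #6 = C9 87.
Offset 17: leading byte 0xF0 = 11110000 → 4-byte char #7 = F0 BE 89 91.
Offset 21: leading byte 0xD2 = 11010010 → 2-byte char #8 = D2 AF.
Leading byte 0xD2 = 11010010 matches 110xxxxx → 2-byte sequence.
Byte 1: 0xD2 = 11010010, payload 10010 (5 bits).
Byte 2: 0xAF = 10101111 (10xxxxxx ✓), payload 101111.
Concatenate: 10010101111 = 0x4AF (11 bits → U+04AF).

U+04AF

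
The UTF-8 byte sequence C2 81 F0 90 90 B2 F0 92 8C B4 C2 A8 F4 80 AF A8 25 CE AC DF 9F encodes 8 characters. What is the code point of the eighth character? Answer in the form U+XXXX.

Offset 0: leading byte 0xC2 = 11000010 → 2-byte char #1 = C2 81.
Offset 2: leading byte 0xF0 = 11110000 → 4-byte char #2 = F0 90 90 B2.
Offset 6: leading byte 0xF0 = 11110000 → 4-byte char #3 = F0 92 8C B4.
Offset 10: leading byte 0xC2 = 11000010 → 2-byte char #4 = C2 A8.
Offset 12: leading byte 0xF4 = 11110100 → 4-byte char #5 = F4 80 AF A8.
Offset 16: leading byte 0x25 = 00100101 → 1-byte char #6 = 25.
Offset 17: leading byte 0xCE = 11001110 → 2-byte char #7 = CE AC.
Offset 19: leading byte 0xDF = 11011111 → 2-byte char #8 = DF 9F.
Leading byte 0xDF = 11011111 matches 110xxxxx → 2-byte sequence.
Byte 1: 0xDF = 11011111, payload 11111 (5 bits).
Byte 2: 0x9F = 10011111 (10xxxxxx ✓), payload 011111.
Concatenate: 11111011111 = 0x7DF (11 bits → U+07DF).

U+07DF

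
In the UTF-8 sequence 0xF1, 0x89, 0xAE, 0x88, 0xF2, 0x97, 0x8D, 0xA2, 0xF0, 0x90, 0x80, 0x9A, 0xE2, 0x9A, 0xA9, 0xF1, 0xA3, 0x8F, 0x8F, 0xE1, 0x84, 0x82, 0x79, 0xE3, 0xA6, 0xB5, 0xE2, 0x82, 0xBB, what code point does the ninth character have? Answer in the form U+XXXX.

Offset 0: leading byte 0xF1 = 11110001 → 4-byte char #1 = F1 89 AE 88.
Offset 4: leading byte 0xF2 = 11110010 → 4-byte char #2 = F2 97 8D A2.
Offset 8: leading byte 0xF0 = 11110000 → 4-byte char #3 = F0 90 80 9A.
Offset 12: leading byte 0xE2 = 11100010 → 3-byte char #4 = E2 9A A9.
Offset 15: leading byte 0xF1 = 11110001 → 4-byte char #5 = F1 A3 8F 8F.
Offset 19: leading byte 0xE1 = 11100001 → 3-byte char #6 = E1 84 82.
Offset 22: leading byte 0x79 = 01111001 → 1-byte char #7 = 79.
Offset 23: leading byte 0xE3 = 11100011 → 3-byte char #8 = E3 A6 B5.
Offset 26: leading byte 0xE2 = 11100010 → 3-byte char #9 = E2 82 BB.
Leading byte 0xE2 = 11100010 matches 1110xxxx → 3-byte sequence.
Byte 1: 0xE2 = 11100010, payload 0010 (4 bits).
Byte 2: 0x82 = 10000010 (10xxxxxx ✓), payload 000010.
Byte 3: 0xBB = 10111011 (10xxxxxx ✓), payload 111011.
Concatenate: 0010000010111011 = 0x20BB (16 bits → U+20BB).

U+20BB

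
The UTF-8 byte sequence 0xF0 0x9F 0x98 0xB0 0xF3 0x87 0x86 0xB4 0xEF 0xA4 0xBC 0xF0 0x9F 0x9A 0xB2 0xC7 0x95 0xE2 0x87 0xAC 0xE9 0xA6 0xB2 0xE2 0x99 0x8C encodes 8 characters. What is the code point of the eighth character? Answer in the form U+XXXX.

Offset 0: leading byte 0xF0 = 11110000 → 4-byte char #1 = F0 9F 98 B0.
Offset 4: leading byte 0xF3 = 11110011 → 4-byte char #2 = F3 87 86 B4.
Offset 8: leading byte 0xEF = 11101111 → 3-byte char #3 = EF A4 BC.
Offset 11: leading byte 0xF0 = 11110000 → 4-byte char #4 = F0 9F 9A B2.
Offset 15: leading byte 0xC7 = 11000111 → 2-byte char #5 = C7 95.
Offset 17: leading byte 0xE2 = 11100010 → 3-byte char #6 = E2 87 AC.
Offset 20: leading byte 0xE9 = 11101001 → 3-byte char #7 = E9 A6 B2.
Offset 23: leading byte 0xE2 = 11100010 → 3-byte char #8 = E2 99 8C.
Leading byte 0xE2 = 11100010 matches 1110xxxx → 3-byte sequence.
Byte 1: 0xE2 = 11100010, payload 0010 (4 bits).
Byte 2: 0x99 = 10011001 (10xxxxxx ✓), payload 011001.
Byte 3: 0x8C = 10001100 (10xxxxxx ✓), payload 001100.
Concatenate: 0010011001001100 = 0x264C (16 bits → U+264C).

U+264C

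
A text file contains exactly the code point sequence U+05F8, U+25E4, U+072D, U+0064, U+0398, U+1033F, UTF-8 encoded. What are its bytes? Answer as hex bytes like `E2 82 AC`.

D7 B8 E2 97 A4 DC AD 64 CE 98 F0 90 8C BF

U+05F8: 2-byte form → D7 B8.
U+25E4: 3-byte form → E2 97 A4.
U+072D: 2-byte form → DC AD.
U+0064: 1-byte form → 64.
U+0398: 2-byte form → CE 98.
U+1033F: 4-byte form → F0 90 8C BF.
Concatenated (14 bytes): D7 B8 E2 97 A4 DC AD 64 CE 98 F0 90 8C BF.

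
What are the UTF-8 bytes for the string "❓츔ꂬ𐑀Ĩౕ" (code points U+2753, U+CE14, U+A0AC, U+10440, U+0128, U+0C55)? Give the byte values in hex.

E2 9D 93 EC B8 94 EA 82 AC F0 90 91 80 C4 A8 E0 B1 95

U+2753: 3-byte form → E2 9D 93.
U+CE14: 3-byte form → EC B8 94.
U+A0AC: 3-byte form → EA 82 AC.
U+10440: 4-byte form → F0 90 91 80.
U+0128: 2-byte form → C4 A8.
U+0C55: 3-byte form → E0 B1 95.
Concatenated (18 bytes): E2 9D 93 EC B8 94 EA 82 AC F0 90 91 80 C4 A8 E0 B1 95.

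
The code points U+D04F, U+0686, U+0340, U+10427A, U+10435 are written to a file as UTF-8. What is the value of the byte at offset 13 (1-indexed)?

0x90

1-indexed offset 13 is 0-indexed offset 12.
U+D04F → 3-byte form ED 81 8F at offsets 0–2.
U+0686 → 2-byte form DA 86 at offsets 3–4.
U+0340 → 2-byte form CD 80 at offsets 5–6.
U+10427A → 4-byte form F4 84 89 BA at offsets 7–10.
U+10435 → 4-byte form F0 90 90 B5 at offsets 11–14.
Offset 12 falls in char 5's range; it's byte 2 of F0 90 90 B5 = 0x90.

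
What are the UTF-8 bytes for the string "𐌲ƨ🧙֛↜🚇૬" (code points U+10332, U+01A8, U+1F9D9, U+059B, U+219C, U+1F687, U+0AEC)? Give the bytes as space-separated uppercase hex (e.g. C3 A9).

U+10332: 4-byte form → F0 90 8C B2.
U+01A8: 2-byte form → C6 A8.
U+1F9D9: 4-byte form → F0 9F A7 99.
U+059B: 2-byte form → D6 9B.
U+219C: 3-byte form → E2 86 9C.
U+1F687: 4-byte form → F0 9F 9A 87.
U+0AEC: 3-byte form → E0 AB AC.
Concatenated (22 bytes): F0 90 8C B2 C6 A8 F0 9F A7 99 D6 9B E2 86 9C F0 9F 9A 87 E0 AB AC.

F0 90 8C B2 C6 A8 F0 9F A7 99 D6 9B E2 86 9C F0 9F 9A 87 E0 AB AC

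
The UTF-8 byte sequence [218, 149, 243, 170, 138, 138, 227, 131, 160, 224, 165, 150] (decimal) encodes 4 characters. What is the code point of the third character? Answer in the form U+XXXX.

U+30E0

Offset 0: leading byte 0xDA = 11011010 → 2-byte char #1 = DA 95.
Offset 2: leading byte 0xF3 = 11110011 → 4-byte char #2 = F3 AA 8A 8A.
Offset 6: leading byte 0xE3 = 11100011 → 3-byte char #3 = E3 83 A0.
Leading byte 0xE3 = 11100011 matches 1110xxxx → 3-byte sequence.
Byte 1: 0xE3 = 11100011, payload 0011 (4 bits).
Byte 2: 0x83 = 10000011 (10xxxxxx ✓), payload 000011.
Byte 3: 0xA0 = 10100000 (10xxxxxx ✓), payload 100000.
Concatenate: 0011000011100000 = 0x30E0 (16 bits → U+30E0).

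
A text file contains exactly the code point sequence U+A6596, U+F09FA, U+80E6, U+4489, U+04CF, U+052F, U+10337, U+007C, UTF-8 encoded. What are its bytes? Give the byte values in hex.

U+A6596: 4-byte form → F2 A6 96 96.
U+F09FA: 4-byte form → F3 B0 A7 BA.
U+80E6: 3-byte form → E8 83 A6.
U+4489: 3-byte form → E4 92 89.
U+04CF: 2-byte form → D3 8F.
U+052F: 2-byte form → D4 AF.
U+10337: 4-byte form → F0 90 8C B7.
U+007C: 1-byte form → 7C.
Concatenated (23 bytes): F2 A6 96 96 F3 B0 A7 BA E8 83 A6 E4 92 89 D3 8F D4 AF F0 90 8C B7 7C.

F2 A6 96 96 F3 B0 A7 BA E8 83 A6 E4 92 89 D3 8F D4 AF F0 90 8C B7 7C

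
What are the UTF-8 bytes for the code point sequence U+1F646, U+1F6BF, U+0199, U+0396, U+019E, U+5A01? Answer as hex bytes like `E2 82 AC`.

U+1F646: 4-byte form → F0 9F 99 86.
U+1F6BF: 4-byte form → F0 9F 9A BF.
U+0199: 2-byte form → C6 99.
U+0396: 2-byte form → CE 96.
U+019E: 2-byte form → C6 9E.
U+5A01: 3-byte form → E5 A8 81.
Concatenated (17 bytes): F0 9F 99 86 F0 9F 9A BF C6 99 CE 96 C6 9E E5 A8 81.

F0 9F 99 86 F0 9F 9A BF C6 99 CE 96 C6 9E E5 A8 81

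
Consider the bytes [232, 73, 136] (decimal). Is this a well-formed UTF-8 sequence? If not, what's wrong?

Leading byte 0xE8 = 11101000 → 3-byte form.
Byte 2 is 0x49 = 01001001, which is not 10xxxxxx — expected a continuation byte.

invalid (non-continuation byte where continuation expected)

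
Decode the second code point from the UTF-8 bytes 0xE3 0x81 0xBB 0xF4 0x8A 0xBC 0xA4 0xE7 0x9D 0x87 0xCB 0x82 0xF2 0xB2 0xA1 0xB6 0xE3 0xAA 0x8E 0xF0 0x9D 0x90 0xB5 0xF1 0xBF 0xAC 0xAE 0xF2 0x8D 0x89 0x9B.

U+10AF24

Offset 0: leading byte 0xE3 = 11100011 → 3-byte char #1 = E3 81 BB.
Offset 3: leading byte 0xF4 = 11110100 → 4-byte char #2 = F4 8A BC A4.
Leading byte 0xF4 = 11110100 matches 11110xxx → 4-byte sequence.
Byte 1: 0xF4 = 11110100, payload 100 (3 bits).
Byte 2: 0x8A = 10001010 (10xxxxxx ✓), payload 001010.
Byte 3: 0xBC = 10111100 (10xxxxxx ✓), payload 111100.
Byte 4: 0xA4 = 10100100 (10xxxxxx ✓), payload 100100.
Concatenate: 100001010111100100100 = 0x10AF24 (21 bits → U+10AF24).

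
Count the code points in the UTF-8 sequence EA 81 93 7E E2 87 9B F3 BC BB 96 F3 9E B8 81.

5

Byte at offset 0: 0xEA = 11101010 → 3-byte char (#1). Advance 3.
Byte at offset 3: 0x7E = 01111110 → 1-byte char (#2). Advance 1.
Byte at offset 4: 0xE2 = 11100010 → 3-byte char (#3). Advance 3.
Byte at offset 7: 0xF3 = 11110011 → 4-byte char (#4). Advance 4.
Byte at offset 11: 0xF3 = 11110011 → 4-byte char (#5). Advance 4.
Reached end at offset 15 after 5 code points.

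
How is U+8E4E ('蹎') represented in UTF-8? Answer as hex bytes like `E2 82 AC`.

U+8E4E = 0x8E4E = 36430 decimal. In range U+0800–U+FFFF → 3-byte form: 1110xxxx 10xxxxxx 10xxxxxx.
Binary (16 bits): 1000111001001110.
Split 4+6+6: 1000 | 111001 | 001110.
Byte 1: 11101000 = 0xE8.
Byte 2: 10111001 = 0xB9.
Byte 3: 10001110 = 0x8E.

E8 B9 8E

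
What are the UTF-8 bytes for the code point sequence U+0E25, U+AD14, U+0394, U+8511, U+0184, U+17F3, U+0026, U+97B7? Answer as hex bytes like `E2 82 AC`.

E0 B8 A5 EA B4 94 CE 94 E8 94 91 C6 84 E1 9F B3 26 E9 9E B7

U+0E25: 3-byte form → E0 B8 A5.
U+AD14: 3-byte form → EA B4 94.
U+0394: 2-byte form → CE 94.
U+8511: 3-byte form → E8 94 91.
U+0184: 2-byte form → C6 84.
U+17F3: 3-byte form → E1 9F B3.
U+0026: 1-byte form → 26.
U+97B7: 3-byte form → E9 9E B7.
Concatenated (20 bytes): E0 B8 A5 EA B4 94 CE 94 E8 94 91 C6 84 E1 9F B3 26 E9 9E B7.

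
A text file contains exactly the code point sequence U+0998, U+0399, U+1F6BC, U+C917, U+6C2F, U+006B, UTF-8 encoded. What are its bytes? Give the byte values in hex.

E0 A6 98 CE 99 F0 9F 9A BC EC A4 97 E6 B0 AF 6B

U+0998: 3-byte form → E0 A6 98.
U+0399: 2-byte form → CE 99.
U+1F6BC: 4-byte form → F0 9F 9A BC.
U+C917: 3-byte form → EC A4 97.
U+6C2F: 3-byte form → E6 B0 AF.
U+006B: 1-byte form → 6B.
Concatenated (16 bytes): E0 A6 98 CE 99 F0 9F 9A BC EC A4 97 E6 B0 AF 6B.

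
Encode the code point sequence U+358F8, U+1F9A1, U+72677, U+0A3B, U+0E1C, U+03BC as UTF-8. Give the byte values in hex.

U+358F8: 4-byte form → F0 B5 A3 B8.
U+1F9A1: 4-byte form → F0 9F A6 A1.
U+72677: 4-byte form → F1 B2 99 B7.
U+0A3B: 3-byte form → E0 A8 BB.
U+0E1C: 3-byte form → E0 B8 9C.
U+03BC: 2-byte form → CE BC.
Concatenated (20 bytes): F0 B5 A3 B8 F0 9F A6 A1 F1 B2 99 B7 E0 A8 BB E0 B8 9C CE BC.

F0 B5 A3 B8 F0 9F A6 A1 F1 B2 99 B7 E0 A8 BB E0 B8 9C CE BC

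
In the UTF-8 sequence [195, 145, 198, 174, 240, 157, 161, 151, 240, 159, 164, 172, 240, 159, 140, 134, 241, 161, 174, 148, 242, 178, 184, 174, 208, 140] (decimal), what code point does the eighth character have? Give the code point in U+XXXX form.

Offset 0: leading byte 0xC3 = 11000011 → 2-byte char #1 = C3 91.
Offset 2: leading byte 0xC6 = 11000110 → 2-byte char #2 = C6 AE.
Offset 4: leading byte 0xF0 = 11110000 → 4-byte char #3 = F0 9D A1 97.
Offset 8: leading byte 0xF0 = 11110000 → 4-byte char #4 = F0 9F A4 AC.
Offset 12: leading byte 0xF0 = 11110000 → 4-byte char #5 = F0 9F 8C 86.
Offset 16: leading byte 0xF1 = 11110001 → 4-byte char #6 = F1 A1 AE 94.
Offset 20: leading byte 0xF2 = 11110010 → 4-byte char #7 = F2 B2 B8 AE.
Offset 24: leading byte 0xD0 = 11010000 → 2-byte char #8 = D0 8C.
Leading byte 0xD0 = 11010000 matches 110xxxxx → 2-byte sequence.
Byte 1: 0xD0 = 11010000, payload 10000 (5 bits).
Byte 2: 0x8C = 10001100 (10xxxxxx ✓), payload 001100.
Concatenate: 10000001100 = 0x40C (11 bits → U+040C).

U+040C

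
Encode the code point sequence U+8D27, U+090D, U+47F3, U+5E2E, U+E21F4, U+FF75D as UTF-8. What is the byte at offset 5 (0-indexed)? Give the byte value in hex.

U+8D27 → 3-byte form E8 B4 A7 at offsets 0–2.
U+090D → 3-byte form E0 A4 8D at offsets 3–5.
Offset 5 falls in char 2's range; it's byte 3 of E0 A4 8D = 0x8D.

0x8D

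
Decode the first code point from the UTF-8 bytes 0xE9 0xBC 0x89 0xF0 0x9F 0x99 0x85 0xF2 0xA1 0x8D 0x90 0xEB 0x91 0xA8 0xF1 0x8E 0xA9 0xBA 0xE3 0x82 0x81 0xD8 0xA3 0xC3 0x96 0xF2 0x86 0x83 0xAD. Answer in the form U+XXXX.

Offset 0: leading byte 0xE9 = 11101001 → 3-byte char #1 = E9 BC 89.
Leading byte 0xE9 = 11101001 matches 1110xxxx → 3-byte sequence.
Byte 1: 0xE9 = 11101001, payload 1001 (4 bits).
Byte 2: 0xBC = 10111100 (10xxxxxx ✓), payload 111100.
Byte 3: 0x89 = 10001001 (10xxxxxx ✓), payload 001001.
Concatenate: 1001111100001001 = 0x9F09 (16 bits → U+9F09).

U+9F09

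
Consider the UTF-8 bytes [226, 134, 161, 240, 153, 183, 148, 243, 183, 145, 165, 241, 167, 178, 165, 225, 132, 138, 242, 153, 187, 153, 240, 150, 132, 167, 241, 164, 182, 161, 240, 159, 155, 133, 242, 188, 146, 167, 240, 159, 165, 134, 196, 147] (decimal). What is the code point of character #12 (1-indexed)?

Offset 0: leading byte 0xE2 = 11100010 → 3-byte char #1 = E2 86 A1.
Offset 3: leading byte 0xF0 = 11110000 → 4-byte char #2 = F0 99 B7 94.
Offset 7: leading byte 0xF3 = 11110011 → 4-byte char #3 = F3 B7 91 A5.
Offset 11: leading byte 0xF1 = 11110001 → 4-byte char #4 = F1 A7 B2 A5.
Offset 15: leading byte 0xE1 = 11100001 → 3-byte char #5 = E1 84 8A.
Offset 18: leading byte 0xF2 = 11110010 → 4-byte char #6 = F2 99 BB 99.
Offset 22: leading byte 0xF0 = 11110000 → 4-byte char #7 = F0 96 84 A7.
Offset 26: leading byte 0xF1 = 11110001 → 4-byte char #8 = F1 A4 B6 A1.
Offset 30: leading byte 0xF0 = 11110000 → 4-byte char #9 = F0 9F 9B 85.
Offset 34: leading byte 0xF2 = 11110010 → 4-byte char #10 = F2 BC 92 A7.
Offset 38: leading byte 0xF0 = 11110000 → 4-byte char #11 = F0 9F A5 86.
Offset 42: leading byte 0xC4 = 11000100 → 2-byte char #12 = C4 93.
Leading byte 0xC4 = 11000100 matches 110xxxxx → 2-byte sequence.
Byte 1: 0xC4 = 11000100, payload 00100 (5 bits).
Byte 2: 0x93 = 10010011 (10xxxxxx ✓), payload 010011.
Concatenate: 00100010011 = 0x113 (11 bits → U+0113).

U+0113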